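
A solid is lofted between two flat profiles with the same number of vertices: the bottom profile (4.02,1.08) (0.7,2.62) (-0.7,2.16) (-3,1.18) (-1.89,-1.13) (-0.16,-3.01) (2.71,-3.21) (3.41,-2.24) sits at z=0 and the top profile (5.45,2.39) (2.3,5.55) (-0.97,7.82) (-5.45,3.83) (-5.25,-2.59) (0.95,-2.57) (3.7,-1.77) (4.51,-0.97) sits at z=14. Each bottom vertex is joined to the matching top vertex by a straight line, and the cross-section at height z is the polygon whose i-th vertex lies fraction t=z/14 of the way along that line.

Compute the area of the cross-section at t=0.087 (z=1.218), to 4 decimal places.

Area at t=0.087: 31.3098

Cross-section at t=0.087: each vertex is (1-t)·p0[i] + t·p1[i].
  v1: (1-0.087)·(4.02,1.08) + 0.087·(5.45,2.39) = (4.1444,1.1940)
  v2: (1-0.087)·(0.7,2.62) + 0.087·(2.3,5.55) = (0.8392,2.8749)
  v3: (1-0.087)·(-0.7,2.16) + 0.087·(-0.97,7.82) = (-0.7235,2.6524)
  v4: (1-0.087)·(-3,1.18) + 0.087·(-5.45,3.83) = (-3.2131,1.4105)
  v5: (1-0.087)·(-1.89,-1.13) + 0.087·(-5.25,-2.59) = (-2.1823,-1.2570)
  v6: (1-0.087)·(-0.16,-3.01) + 0.087·(0.95,-2.57) = (-0.0634,-2.9717)
  v7: (1-0.087)·(2.71,-3.21) + 0.087·(3.7,-1.77) = (2.7961,-3.0847)
  v8: (1-0.087)·(3.41,-2.24) + 0.087·(4.51,-0.97) = (3.5057,-2.1295)
Shoelace sum Σ(x_i·y_{i+1} − x_{i+1}·y_i):
  i=1: 4.1444·2.8749 − 0.8392·1.1940 = +10.9128 (running +10.9128)
  i=2: 0.8392·2.6524 − -0.7235·2.8749 = +4.3059 (running +15.2187)
  i=3: -0.7235·1.4105 − -3.2131·2.6524 = +7.5021 (running +22.7208)
  i=4: -3.2131·-1.2570 − -2.1823·1.4105 = +7.1173 (running +29.8381)
  i=5: -2.1823·-2.9717 − -0.0634·-1.2570 = +6.4055 (running +36.2436)
  i=6: -0.0634·-3.0847 − 2.7961·-2.9717 = +8.5050 (running +44.7486)
  i=7: 2.7961·-2.1295 − 3.5057·-3.0847 = +4.8597 (running +49.6083)
  i=8: 3.5057·1.1940 − 4.1444·-2.1295 = +13.0113 (running +62.6195)
Area = |Σ|/2 = |62.6195|/2 = 31.3098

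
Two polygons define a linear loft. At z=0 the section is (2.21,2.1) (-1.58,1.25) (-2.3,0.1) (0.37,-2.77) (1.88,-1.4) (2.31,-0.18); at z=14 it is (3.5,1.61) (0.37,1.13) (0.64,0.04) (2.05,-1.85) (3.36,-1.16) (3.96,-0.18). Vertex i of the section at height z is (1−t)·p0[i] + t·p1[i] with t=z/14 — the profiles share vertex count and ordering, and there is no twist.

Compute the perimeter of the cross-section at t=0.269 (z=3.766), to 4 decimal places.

Perimeter at t=0.269: 13.6930

Cross-section at t=0.269: each vertex is (1-t)·p0[i] + t·p1[i].
  v1: (1-0.269)·(2.21,2.1) + 0.269·(3.5,1.61) = (2.5570,1.9682)
  v2: (1-0.269)·(-1.58,1.25) + 0.269·(0.37,1.13) = (-1.0554,1.2177)
  v3: (1-0.269)·(-2.3,0.1) + 0.269·(0.64,0.04) = (-1.5091,0.0839)
  v4: (1-0.269)·(0.37,-2.77) + 0.269·(2.05,-1.85) = (0.8219,-2.5225)
  v5: (1-0.269)·(1.88,-1.4) + 0.269·(3.36,-1.16) = (2.2781,-1.3354)
  v6: (1-0.269)·(2.31,-0.18) + 0.269·(3.96,-0.18) = (2.7538,-0.1800)
Perimeter = Σ |v_{i+1} − v_i|:
  edge 1→2: √(-3.6125² + -0.7505²) = 3.6896 (running 3.6896)
  edge 2→3: √(-0.4537² + -1.1339²) = 1.2213 (running 4.9108)
  edge 3→4: √(2.3311² + -2.6064²) = 3.4967 (running 8.4076)
  edge 4→5: √(1.4562² + 1.1871²) = 1.8787 (running 10.2863)
  edge 5→6: √(0.4757² + 1.1554²) = 1.2495 (running 11.5359)
  edge 6→1: √(-0.1968² + 2.1482²) = 2.1572 (running 13.6930)
Perimeter = 13.6930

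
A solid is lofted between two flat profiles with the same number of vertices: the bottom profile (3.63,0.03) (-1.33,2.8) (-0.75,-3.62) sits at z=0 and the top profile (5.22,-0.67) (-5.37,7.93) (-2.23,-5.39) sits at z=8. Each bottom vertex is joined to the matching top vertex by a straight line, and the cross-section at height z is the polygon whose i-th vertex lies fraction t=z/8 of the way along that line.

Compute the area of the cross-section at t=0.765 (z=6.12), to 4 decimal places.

Cross-section at t=0.765: each vertex is (1-t)·p0[i] + t·p1[i].
  v1: (1-0.765)·(3.63,0.03) + 0.765·(5.22,-0.67) = (4.8464,-0.5055)
  v2: (1-0.765)·(-1.33,2.8) + 0.765·(-5.37,7.93) = (-4.4206,6.7244)
  v3: (1-0.765)·(-0.75,-3.62) + 0.765·(-2.23,-5.39) = (-1.8822,-4.9740)
Shoelace sum Σ(x_i·y_{i+1} − x_{i+1}·y_i):
  i=1: 4.8464·6.7244 − -4.4206·-0.5055 = +30.3544 (running +30.3544)
  i=2: -4.4206·-4.9740 − -1.8822·6.7244 = +34.6450 (running +64.9995)
  i=3: -1.8822·-0.5055 − 4.8464·-4.9740 = +25.0574 (running +90.0569)
Area = |Σ|/2 = |90.0569|/2 = 45.0285

Area at t=0.765: 45.0285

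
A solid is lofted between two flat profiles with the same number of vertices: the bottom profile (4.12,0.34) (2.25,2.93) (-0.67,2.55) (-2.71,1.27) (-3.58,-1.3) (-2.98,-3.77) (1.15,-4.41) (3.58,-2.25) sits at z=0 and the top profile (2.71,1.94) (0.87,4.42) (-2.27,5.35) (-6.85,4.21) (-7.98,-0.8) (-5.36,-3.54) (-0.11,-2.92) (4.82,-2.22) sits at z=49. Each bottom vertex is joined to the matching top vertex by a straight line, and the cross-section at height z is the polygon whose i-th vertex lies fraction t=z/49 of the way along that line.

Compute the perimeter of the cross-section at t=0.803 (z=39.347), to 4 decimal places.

Perimeter at t=0.803: 32.4182

Cross-section at t=0.803: each vertex is (1-t)·p0[i] + t·p1[i].
  v1: (1-0.803)·(4.12,0.34) + 0.803·(2.71,1.94) = (2.9878,1.6248)
  v2: (1-0.803)·(2.25,2.93) + 0.803·(0.87,4.42) = (1.1419,4.1265)
  v3: (1-0.803)·(-0.67,2.55) + 0.803·(-2.27,5.35) = (-1.9548,4.7984)
  v4: (1-0.803)·(-2.71,1.27) + 0.803·(-6.85,4.21) = (-6.0344,3.6308)
  v5: (1-0.803)·(-3.58,-1.3) + 0.803·(-7.98,-0.8) = (-7.1132,-0.8985)
  v6: (1-0.803)·(-2.98,-3.77) + 0.803·(-5.36,-3.54) = (-4.8911,-3.5853)
  v7: (1-0.803)·(1.15,-4.41) + 0.803·(-0.11,-2.92) = (0.1382,-3.2135)
  v8: (1-0.803)·(3.58,-2.25) + 0.803·(4.82,-2.22) = (4.5757,-2.2259)
Perimeter = Σ |v_{i+1} − v_i|:
  edge 1→2: √(-1.8459² + 2.5017²) = 3.1090 (running 3.1090)
  edge 2→3: √(-3.0967² + 0.6719²) = 3.1687 (running 6.2777)
  edge 3→4: √(-4.0796² + -1.1676²) = 4.2434 (running 10.5211)
  edge 4→5: √(-1.0788² + -4.5293²) = 4.6560 (running 15.1771)
  edge 5→6: √(2.2221² + -2.6868²) = 3.4866 (running 18.6637)
  edge 6→7: √(5.0294² + 0.3718²) = 5.0431 (running 23.7068)
  edge 7→8: √(4.4375² + 0.9876²) = 4.5461 (running 28.2529)
  edge 8→1: √(-1.5880² + 3.8507²) = 4.1653 (running 32.4182)
Perimeter = 32.4182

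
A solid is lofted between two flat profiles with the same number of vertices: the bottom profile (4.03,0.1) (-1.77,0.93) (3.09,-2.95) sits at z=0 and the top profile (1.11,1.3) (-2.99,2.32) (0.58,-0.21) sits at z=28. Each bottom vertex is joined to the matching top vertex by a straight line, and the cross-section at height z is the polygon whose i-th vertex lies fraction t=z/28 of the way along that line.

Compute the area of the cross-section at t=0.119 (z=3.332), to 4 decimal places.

Area at t=0.119: 8.4035

Cross-section at t=0.119: each vertex is (1-t)·p0[i] + t·p1[i].
  v1: (1-0.119)·(4.03,0.1) + 0.119·(1.11,1.3) = (3.6825,0.2428)
  v2: (1-0.119)·(-1.77,0.93) + 0.119·(-2.99,2.32) = (-1.9152,1.0954)
  v3: (1-0.119)·(3.09,-2.95) + 0.119·(0.58,-0.21) = (2.7913,-2.6239)
Shoelace sum Σ(x_i·y_{i+1} − x_{i+1}·y_i):
  i=1: 3.6825·1.0954 − -1.9152·0.2428 = +4.4989 (running +4.4989)
  i=2: -1.9152·-2.6239 − 2.7913·1.0954 = +1.9677 (running +6.4666)
  i=3: 2.7913·0.2428 − 3.6825·-2.6239 = +10.3404 (running +16.8070)
Area = |Σ|/2 = |16.8070|/2 = 8.4035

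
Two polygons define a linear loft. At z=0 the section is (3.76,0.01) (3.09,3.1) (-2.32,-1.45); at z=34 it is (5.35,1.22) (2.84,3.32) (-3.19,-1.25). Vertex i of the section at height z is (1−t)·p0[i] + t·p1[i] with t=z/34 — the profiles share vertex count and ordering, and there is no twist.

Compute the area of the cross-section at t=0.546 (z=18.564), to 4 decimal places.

Area at t=0.546: 11.1468

Cross-section at t=0.546: each vertex is (1-t)·p0[i] + t·p1[i].
  v1: (1-0.546)·(3.76,0.01) + 0.546·(5.35,1.22) = (4.6281,0.6707)
  v2: (1-0.546)·(3.09,3.1) + 0.546·(2.84,3.32) = (2.9535,3.2201)
  v3: (1-0.546)·(-2.32,-1.45) + 0.546·(-3.19,-1.25) = (-2.7950,-1.3408)
Shoelace sum Σ(x_i·y_{i+1} − x_{i+1}·y_i):
  i=1: 4.6281·3.2201 − 2.9535·0.6707 = +12.9224 (running +12.9224)
  i=2: 2.9535·-1.3408 − -2.7950·3.2201 = +5.0402 (running +17.9626)
  i=3: -2.7950·0.6707 − 4.6281·-1.3408 = +4.3309 (running +22.2935)
Area = |Σ|/2 = |22.2935|/2 = 11.1468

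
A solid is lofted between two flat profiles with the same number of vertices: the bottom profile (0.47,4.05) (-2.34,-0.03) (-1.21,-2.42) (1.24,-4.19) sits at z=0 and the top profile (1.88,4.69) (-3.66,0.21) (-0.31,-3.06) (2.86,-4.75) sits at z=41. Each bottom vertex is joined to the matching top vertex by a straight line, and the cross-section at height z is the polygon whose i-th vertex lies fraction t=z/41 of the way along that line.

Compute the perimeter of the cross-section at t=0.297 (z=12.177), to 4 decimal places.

Cross-section at t=0.297: each vertex is (1-t)·p0[i] + t·p1[i].
  v1: (1-0.297)·(0.47,4.05) + 0.297·(1.88,4.69) = (0.8888,4.2401)
  v2: (1-0.297)·(-2.34,-0.03) + 0.297·(-3.66,0.21) = (-2.7320,0.0413)
  v3: (1-0.297)·(-1.21,-2.42) + 0.297·(-0.31,-3.06) = (-0.9427,-2.6101)
  v4: (1-0.297)·(1.24,-4.19) + 0.297·(2.86,-4.75) = (1.7211,-4.3563)
Perimeter = Σ |v_{i+1} − v_i|:
  edge 1→2: √(-3.6208² + -4.1988²) = 5.5444 (running 5.5444)
  edge 2→3: √(1.7893² + -2.6514²) = 3.1987 (running 8.7430)
  edge 3→4: √(2.6638² + -1.7462²) = 3.1852 (running 11.9282)
  edge 4→1: √(-0.8324² + 8.5964²) = 8.6366 (running 20.5648)
Perimeter = 20.5648

Perimeter at t=0.297: 20.5648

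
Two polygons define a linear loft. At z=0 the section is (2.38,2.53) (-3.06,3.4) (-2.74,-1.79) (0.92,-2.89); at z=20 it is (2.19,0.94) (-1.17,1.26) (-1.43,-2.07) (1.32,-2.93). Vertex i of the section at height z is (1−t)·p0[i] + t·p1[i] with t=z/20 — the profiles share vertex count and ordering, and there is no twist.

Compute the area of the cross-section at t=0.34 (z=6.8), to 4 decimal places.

Area at t=0.34: 19.5817

Cross-section at t=0.34: each vertex is (1-t)·p0[i] + t·p1[i].
  v1: (1-0.34)·(2.38,2.53) + 0.34·(2.19,0.94) = (2.3154,1.9894)
  v2: (1-0.34)·(-3.06,3.4) + 0.34·(-1.17,1.26) = (-2.4174,2.6724)
  v3: (1-0.34)·(-2.74,-1.79) + 0.34·(-1.43,-2.07) = (-2.2946,-1.8852)
  v4: (1-0.34)·(0.92,-2.89) + 0.34·(1.32,-2.93) = (1.0560,-2.9036)
Shoelace sum Σ(x_i·y_{i+1} − x_{i+1}·y_i):
  i=1: 2.3154·2.6724 − -2.4174·1.9894 = +10.9969 (running +10.9969)
  i=2: -2.4174·-1.8852 − -2.2946·2.6724 = +10.6894 (running +21.6862)
  i=3: -2.2946·-2.9036 − 1.0560·-1.8852 = +8.6534 (running +30.3396)
  i=4: 1.0560·1.9894 − 2.3154·-2.9036 = +8.8238 (running +39.1634)
Area = |Σ|/2 = |39.1634|/2 = 19.5817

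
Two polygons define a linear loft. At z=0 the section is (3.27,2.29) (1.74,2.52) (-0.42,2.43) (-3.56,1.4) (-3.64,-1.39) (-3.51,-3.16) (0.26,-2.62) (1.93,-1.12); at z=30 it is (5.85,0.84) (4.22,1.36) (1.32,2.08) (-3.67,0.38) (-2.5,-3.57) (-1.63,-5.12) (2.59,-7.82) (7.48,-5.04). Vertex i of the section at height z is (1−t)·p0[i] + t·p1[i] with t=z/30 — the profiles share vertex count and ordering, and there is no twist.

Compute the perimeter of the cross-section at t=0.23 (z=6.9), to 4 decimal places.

Cross-section at t=0.23: each vertex is (1-t)·p0[i] + t·p1[i].
  v1: (1-0.23)·(3.27,2.29) + 0.23·(5.85,0.84) = (3.8634,1.9565)
  v2: (1-0.23)·(1.74,2.52) + 0.23·(4.22,1.36) = (2.3104,2.2532)
  v3: (1-0.23)·(-0.42,2.43) + 0.23·(1.32,2.08) = (-0.0198,2.3495)
  v4: (1-0.23)·(-3.56,1.4) + 0.23·(-3.67,0.38) = (-3.5853,1.1654)
  v5: (1-0.23)·(-3.64,-1.39) + 0.23·(-2.5,-3.57) = (-3.3778,-1.8914)
  v6: (1-0.23)·(-3.51,-3.16) + 0.23·(-1.63,-5.12) = (-3.0776,-3.6108)
  v7: (1-0.23)·(0.26,-2.62) + 0.23·(2.59,-7.82) = (0.7959,-3.8160)
  v8: (1-0.23)·(1.93,-1.12) + 0.23·(7.48,-5.04) = (3.2065,-2.0216)
Perimeter = Σ |v_{i+1} − v_i|:
  edge 1→2: √(-1.5530² + 0.2967²) = 1.5811 (running 1.5811)
  edge 2→3: √(-2.3302² + 0.0963²) = 2.3322 (running 3.9133)
  edge 3→4: √(-3.5655² + -1.1841²) = 3.7570 (running 7.6703)
  edge 4→5: √(0.2075² + -3.0568²) = 3.0638 (running 10.7341)
  edge 5→6: √(0.3002² + -1.7194²) = 1.7454 (running 12.4795)
  edge 6→7: √(3.8735² + -0.2052²) = 3.8789 (running 16.3584)
  edge 7→8: √(2.4106² + 1.7944²) = 3.0051 (running 19.3636)
  edge 8→1: √(0.6569² + 3.9781²) = 4.0320 (running 23.3955)
Perimeter = 23.3955

Perimeter at t=0.23: 23.3955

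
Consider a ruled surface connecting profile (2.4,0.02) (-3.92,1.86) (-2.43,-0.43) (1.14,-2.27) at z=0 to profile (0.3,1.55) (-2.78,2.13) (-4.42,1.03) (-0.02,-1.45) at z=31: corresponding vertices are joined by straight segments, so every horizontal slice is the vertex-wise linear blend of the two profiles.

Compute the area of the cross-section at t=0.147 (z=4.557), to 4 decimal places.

Cross-section at t=0.147: each vertex is (1-t)·p0[i] + t·p1[i].
  v1: (1-0.147)·(2.4,0.02) + 0.147·(0.3,1.55) = (2.0913,0.2449)
  v2: (1-0.147)·(-3.92,1.86) + 0.147·(-2.78,2.13) = (-3.7524,1.8997)
  v3: (1-0.147)·(-2.43,-0.43) + 0.147·(-4.42,1.03) = (-2.7225,-0.2154)
  v4: (1-0.147)·(1.14,-2.27) + 0.147·(-0.02,-1.45) = (0.9695,-2.1495)
Shoelace sum Σ(x_i·y_{i+1} − x_{i+1}·y_i):
  i=1: 2.0913·1.8997 − -3.7524·0.2449 = +4.8918 (running +4.8918)
  i=2: -3.7524·-0.2154 − -2.7225·1.8997 = +5.9802 (running +10.8720)
  i=3: -2.7225·-2.1495 − 0.9695·-0.2154 = +6.0608 (running +16.9328)
  i=4: 0.9695·0.2449 − 2.0913·-2.1495 = +4.7326 (running +21.6654)
Area = |Σ|/2 = |21.6654|/2 = 10.8327

Area at t=0.147: 10.8327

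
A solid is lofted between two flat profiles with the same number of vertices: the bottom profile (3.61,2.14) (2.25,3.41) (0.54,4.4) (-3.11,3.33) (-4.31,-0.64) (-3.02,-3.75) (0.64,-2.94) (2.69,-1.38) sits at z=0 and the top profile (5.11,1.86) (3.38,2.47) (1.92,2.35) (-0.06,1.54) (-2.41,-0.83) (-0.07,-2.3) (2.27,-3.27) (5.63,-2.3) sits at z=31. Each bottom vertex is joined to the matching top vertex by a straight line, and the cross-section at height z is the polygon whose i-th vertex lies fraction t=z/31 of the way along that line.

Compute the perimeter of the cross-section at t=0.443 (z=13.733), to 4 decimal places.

Cross-section at t=0.443: each vertex is (1-t)·p0[i] + t·p1[i].
  v1: (1-0.443)·(3.61,2.14) + 0.443·(5.11,1.86) = (4.2745,2.0160)
  v2: (1-0.443)·(2.25,3.41) + 0.443·(3.38,2.47) = (2.7506,2.9936)
  v3: (1-0.443)·(0.54,4.4) + 0.443·(1.92,2.35) = (1.1513,3.4919)
  v4: (1-0.443)·(-3.11,3.33) + 0.443·(-0.06,1.54) = (-1.7588,2.5370)
  v5: (1-0.443)·(-4.31,-0.64) + 0.443·(-2.41,-0.83) = (-3.4683,-0.7242)
  v6: (1-0.443)·(-3.02,-3.75) + 0.443·(-0.07,-2.3) = (-1.7131,-3.1076)
  v7: (1-0.443)·(0.64,-2.94) + 0.443·(2.27,-3.27) = (1.3621,-3.0862)
  v8: (1-0.443)·(2.69,-1.38) + 0.443·(5.63,-2.3) = (3.9924,-1.7876)
Perimeter = Σ |v_{i+1} − v_i|:
  edge 1→2: √(-1.5239² + 0.9776²) = 1.8105 (running 1.8105)
  edge 2→3: √(-1.5992² + 0.4983²) = 1.6751 (running 3.4856)
  edge 3→4: √(-2.9102² + -0.9548²) = 3.0628 (running 6.5484)
  edge 4→5: √(-1.7094² + -3.2612²) = 3.6821 (running 10.2305)
  edge 5→6: √(1.7551² + -2.3835²) = 2.9600 (running 13.1905)
  edge 6→7: √(3.0752² + 0.0215²) = 3.0753 (running 16.2658)
  edge 7→8: √(2.6303² + 1.2986²) = 2.9334 (running 19.1992)
  edge 8→1: √(0.2821² + 3.8035²) = 3.8140 (running 23.0132)
Perimeter = 23.0132

Perimeter at t=0.443: 23.0132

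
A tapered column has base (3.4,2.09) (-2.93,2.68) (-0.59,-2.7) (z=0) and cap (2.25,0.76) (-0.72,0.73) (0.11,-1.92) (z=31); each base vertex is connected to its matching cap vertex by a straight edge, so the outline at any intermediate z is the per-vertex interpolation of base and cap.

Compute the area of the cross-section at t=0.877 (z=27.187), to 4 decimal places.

Area at t=0.877: 5.0274

Cross-section at t=0.877: each vertex is (1-t)·p0[i] + t·p1[i].
  v1: (1-0.877)·(3.4,2.09) + 0.877·(2.25,0.76) = (2.3914,0.9236)
  v2: (1-0.877)·(-2.93,2.68) + 0.877·(-0.72,0.73) = (-0.9918,0.9698)
  v3: (1-0.877)·(-0.59,-2.7) + 0.877·(0.11,-1.92) = (0.0239,-2.0159)
Shoelace sum Σ(x_i·y_{i+1} − x_{i+1}·y_i):
  i=1: 2.3914·0.9698 − -0.9918·0.9236 = +3.2354 (running +3.2354)
  i=2: -0.9918·-2.0159 − 0.0239·0.9698 = +1.9763 (running +5.2117)
  i=3: 0.0239·0.9236 − 2.3914·-2.0159 = +4.8431 (running +10.0548)
Area = |Σ|/2 = |10.0548|/2 = 5.0274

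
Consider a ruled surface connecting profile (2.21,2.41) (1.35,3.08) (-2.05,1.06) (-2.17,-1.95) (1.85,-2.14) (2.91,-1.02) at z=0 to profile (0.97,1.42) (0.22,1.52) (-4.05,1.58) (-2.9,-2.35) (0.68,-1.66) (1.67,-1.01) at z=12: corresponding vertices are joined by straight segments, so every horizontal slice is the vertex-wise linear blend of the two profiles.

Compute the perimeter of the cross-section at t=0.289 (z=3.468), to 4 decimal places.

Cross-section at t=0.289: each vertex is (1-t)·p0[i] + t·p1[i].
  v1: (1-0.289)·(2.21,2.41) + 0.289·(0.97,1.42) = (1.8516,2.1239)
  v2: (1-0.289)·(1.35,3.08) + 0.289·(0.22,1.52) = (1.0234,2.6292)
  v3: (1-0.289)·(-2.05,1.06) + 0.289·(-4.05,1.58) = (-2.6280,1.2103)
  v4: (1-0.289)·(-2.17,-1.95) + 0.289·(-2.9,-2.35) = (-2.3810,-2.0656)
  v5: (1-0.289)·(1.85,-2.14) + 0.289·(0.68,-1.66) = (1.5119,-2.0013)
  v6: (1-0.289)·(2.91,-1.02) + 0.289·(1.67,-1.01) = (2.5516,-1.0171)
Perimeter = Σ |v_{i+1} − v_i|:
  edge 1→2: √(-0.8282² + 0.5053²) = 0.9702 (running 0.9702)
  edge 2→3: √(-3.6514² + -1.4189²) = 3.9174 (running 4.8876)
  edge 3→4: √(0.2470² + -3.2759²) = 3.2852 (running 8.1728)
  edge 4→5: √(3.8928² + 0.0643²) = 3.8934 (running 12.0661)
  edge 5→6: √(1.0398² + 0.9842²) = 1.4317 (running 13.4978)
  edge 6→1: √(-0.7000² + 3.1410²) = 3.2181 (running 16.7159)
Perimeter = 16.7159

Perimeter at t=0.289: 16.7159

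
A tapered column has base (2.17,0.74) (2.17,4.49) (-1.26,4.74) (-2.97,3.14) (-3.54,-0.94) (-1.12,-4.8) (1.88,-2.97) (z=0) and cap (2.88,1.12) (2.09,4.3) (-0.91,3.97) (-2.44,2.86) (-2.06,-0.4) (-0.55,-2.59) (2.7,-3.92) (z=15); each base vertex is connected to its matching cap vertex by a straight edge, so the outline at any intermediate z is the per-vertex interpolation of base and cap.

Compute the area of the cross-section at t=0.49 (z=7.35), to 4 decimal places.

Area at t=0.49: 37.0233

Cross-section at t=0.49: each vertex is (1-t)·p0[i] + t·p1[i].
  v1: (1-0.49)·(2.17,0.74) + 0.49·(2.88,1.12) = (2.5179,0.9262)
  v2: (1-0.49)·(2.17,4.49) + 0.49·(2.09,4.3) = (2.1308,4.3969)
  v3: (1-0.49)·(-1.26,4.74) + 0.49·(-0.91,3.97) = (-1.0885,4.3627)
  v4: (1-0.49)·(-2.97,3.14) + 0.49·(-2.44,2.86) = (-2.7103,3.0028)
  v5: (1-0.49)·(-3.54,-0.94) + 0.49·(-2.06,-0.4) = (-2.8148,-0.6754)
  v6: (1-0.49)·(-1.12,-4.8) + 0.49·(-0.55,-2.59) = (-0.8407,-3.7171)
  v7: (1-0.49)·(1.88,-2.97) + 0.49·(2.7,-3.92) = (2.2818,-3.4355)
Shoelace sum Σ(x_i·y_{i+1} − x_{i+1}·y_i):
  i=1: 2.5179·4.3969 − 2.1308·0.9262 = +9.0974 (running +9.0974)
  i=2: 2.1308·4.3627 − -1.0885·4.3969 = +14.0821 (running +23.1795)
  i=3: -1.0885·3.0028 − -2.7103·4.3627 = +8.5557 (running +31.7352)
  i=4: -2.7103·-0.6754 − -2.8148·3.0028 = +10.2828 (running +42.0180)
  i=5: -2.8148·-3.7171 − -0.8407·-0.6754 = +9.8951 (running +51.9131)
  i=6: -0.8407·-3.4355 − 2.2818·-3.7171 = +11.3699 (running +63.2830)
  i=7: 2.2818·0.9262 − 2.5179·-3.4355 = +10.7636 (running +74.0466)
Area = |Σ|/2 = |74.0466|/2 = 37.0233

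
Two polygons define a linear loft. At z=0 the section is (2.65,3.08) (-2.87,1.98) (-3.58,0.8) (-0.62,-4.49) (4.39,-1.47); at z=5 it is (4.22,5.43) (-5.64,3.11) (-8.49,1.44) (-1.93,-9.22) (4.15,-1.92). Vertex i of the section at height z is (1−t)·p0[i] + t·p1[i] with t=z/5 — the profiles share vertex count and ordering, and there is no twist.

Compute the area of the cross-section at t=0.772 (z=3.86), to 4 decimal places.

Area at t=0.772: 88.4921

Cross-section at t=0.772: each vertex is (1-t)·p0[i] + t·p1[i].
  v1: (1-0.772)·(2.65,3.08) + 0.772·(4.22,5.43) = (3.8620,4.8942)
  v2: (1-0.772)·(-2.87,1.98) + 0.772·(-5.64,3.11) = (-5.0084,2.8524)
  v3: (1-0.772)·(-3.58,0.8) + 0.772·(-8.49,1.44) = (-7.3705,1.2941)
  v4: (1-0.772)·(-0.62,-4.49) + 0.772·(-1.93,-9.22) = (-1.6313,-8.1416)
  v5: (1-0.772)·(4.39,-1.47) + 0.772·(4.15,-1.92) = (4.2047,-1.8174)
Shoelace sum Σ(x_i·y_{i+1} − x_{i+1}·y_i):
  i=1: 3.8620·2.8524 − -5.0084·4.8942 = +35.5282 (running +35.5282)
  i=2: -5.0084·1.2941 − -7.3705·2.8524 = +14.5421 (running +50.0703)
  i=3: -7.3705·-8.1416 − -1.6313·1.2941 = +62.1186 (running +112.1889)
  i=4: -1.6313·-1.8174 − 4.2047·-8.1416 = +37.1977 (running +149.3866)
  i=5: 4.2047·4.8942 − 3.8620·-1.8174 = +27.5976 (running +176.9842)
Area = |Σ|/2 = |176.9842|/2 = 88.4921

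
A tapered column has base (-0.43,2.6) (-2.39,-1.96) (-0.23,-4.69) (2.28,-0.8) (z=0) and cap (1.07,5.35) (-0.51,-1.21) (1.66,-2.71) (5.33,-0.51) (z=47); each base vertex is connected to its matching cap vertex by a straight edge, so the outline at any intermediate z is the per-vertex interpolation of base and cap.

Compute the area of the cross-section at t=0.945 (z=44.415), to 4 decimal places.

Area at t=0.945: 23.3598

Cross-section at t=0.945: each vertex is (1-t)·p0[i] + t·p1[i].
  v1: (1-0.945)·(-0.43,2.6) + 0.945·(1.07,5.35) = (0.9875,5.1987)
  v2: (1-0.945)·(-2.39,-1.96) + 0.945·(-0.51,-1.21) = (-0.6134,-1.2512)
  v3: (1-0.945)·(-0.23,-4.69) + 0.945·(1.66,-2.71) = (1.5560,-2.8189)
  v4: (1-0.945)·(2.28,-0.8) + 0.945·(5.33,-0.51) = (5.1622,-0.5260)
Shoelace sum Σ(x_i·y_{i+1} − x_{i+1}·y_i):
  i=1: 0.9875·-1.2512 − -0.6134·5.1987 = +1.9533 (running +1.9533)
  i=2: -0.6134·-2.8189 − 1.5560·-1.2512 = +3.6761 (running +5.6294)
  i=3: 1.5560·-0.5260 − 5.1622·-2.8189 = +13.7335 (running +19.3629)
  i=4: 5.1622·5.1987 − 0.9875·-0.5260 = +27.3566 (running +46.7195)
Area = |Σ|/2 = |46.7195|/2 = 23.3598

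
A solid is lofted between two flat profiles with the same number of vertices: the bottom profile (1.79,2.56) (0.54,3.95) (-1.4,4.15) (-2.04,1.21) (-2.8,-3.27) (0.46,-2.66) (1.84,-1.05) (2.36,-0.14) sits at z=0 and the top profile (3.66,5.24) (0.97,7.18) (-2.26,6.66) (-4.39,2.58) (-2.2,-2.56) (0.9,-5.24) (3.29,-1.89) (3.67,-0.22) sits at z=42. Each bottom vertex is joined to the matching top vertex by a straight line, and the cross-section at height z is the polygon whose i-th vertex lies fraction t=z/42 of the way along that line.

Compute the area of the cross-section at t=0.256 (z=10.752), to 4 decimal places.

Cross-section at t=0.256: each vertex is (1-t)·p0[i] + t·p1[i].
  v1: (1-0.256)·(1.79,2.56) + 0.256·(3.66,5.24) = (2.2687,3.2461)
  v2: (1-0.256)·(0.54,3.95) + 0.256·(0.97,7.18) = (0.6501,4.7769)
  v3: (1-0.256)·(-1.4,4.15) + 0.256·(-2.26,6.66) = (-1.6202,4.7926)
  v4: (1-0.256)·(-2.04,1.21) + 0.256·(-4.39,2.58) = (-2.6416,1.5607)
  v5: (1-0.256)·(-2.8,-3.27) + 0.256·(-2.2,-2.56) = (-2.6464,-3.0882)
  v6: (1-0.256)·(0.46,-2.66) + 0.256·(0.9,-5.24) = (0.5726,-3.3205)
  v7: (1-0.256)·(1.84,-1.05) + 0.256·(3.29,-1.89) = (2.2112,-1.2650)
  v8: (1-0.256)·(2.36,-0.14) + 0.256·(3.67,-0.22) = (2.6954,-0.1605)
Shoelace sum Σ(x_i·y_{i+1} − x_{i+1}·y_i):
  i=1: 2.2687·4.7769 − 0.6501·3.2461 = +8.7272 (running +8.7272)
  i=2: 0.6501·4.7926 − -1.6202·4.7769 = +10.8549 (running +19.5820)
  i=3: -1.6202·1.5607 − -2.6416·4.7926 = +10.1314 (running +29.7135)
  i=4: -2.6416·-3.0882 − -2.6464·1.5607 = +12.2882 (running +42.0016)
  i=5: -2.6464·-3.3205 − 0.5726·-3.0882 = +10.5558 (running +52.5574)
  i=6: 0.5726·-1.2650 − 2.2112·-3.3205 = +6.6178 (running +59.1752)
  i=7: 2.2112·-0.1605 − 2.6954·-1.2650 = +3.0549 (running +62.2301)
  i=8: 2.6954·3.2461 − 2.2687·-0.1605 = +9.1134 (running +71.3436)
Area = |Σ|/2 = |71.3436|/2 = 35.6718

Area at t=0.256: 35.6718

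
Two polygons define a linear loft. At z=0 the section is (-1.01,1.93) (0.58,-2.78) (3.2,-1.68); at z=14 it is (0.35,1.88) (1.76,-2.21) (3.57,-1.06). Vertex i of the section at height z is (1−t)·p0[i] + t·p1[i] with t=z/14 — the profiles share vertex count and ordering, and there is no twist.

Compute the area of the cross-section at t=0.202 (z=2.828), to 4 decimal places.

Cross-section at t=0.202: each vertex is (1-t)·p0[i] + t·p1[i].
  v1: (1-0.202)·(-1.01,1.93) + 0.202·(0.35,1.88) = (-0.7353,1.9199)
  v2: (1-0.202)·(0.58,-2.78) + 0.202·(1.76,-2.21) = (0.8184,-2.6649)
  v3: (1-0.202)·(3.2,-1.68) + 0.202·(3.57,-1.06) = (3.2747,-1.5548)
Shoelace sum Σ(x_i·y_{i+1} − x_{i+1}·y_i):
  i=1: -0.7353·-2.6649 − 0.8184·1.9199 = +0.3882 (running +0.3882)
  i=2: 0.8184·-1.5548 − 3.2747·-2.6649 = +7.4544 (running +7.8426)
  i=3: 3.2747·1.9199 − -0.7353·-1.5548 = +5.1440 (running +12.9866)
Area = |Σ|/2 = |12.9866|/2 = 6.4933

Area at t=0.202: 6.4933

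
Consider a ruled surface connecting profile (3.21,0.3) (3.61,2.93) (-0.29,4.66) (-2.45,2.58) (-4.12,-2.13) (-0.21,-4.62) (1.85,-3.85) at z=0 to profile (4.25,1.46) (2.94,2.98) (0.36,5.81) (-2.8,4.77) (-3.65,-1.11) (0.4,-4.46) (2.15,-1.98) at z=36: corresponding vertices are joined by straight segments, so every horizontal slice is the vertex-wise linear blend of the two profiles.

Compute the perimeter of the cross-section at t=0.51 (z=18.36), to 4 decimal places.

Cross-section at t=0.51: each vertex is (1-t)·p0[i] + t·p1[i].
  v1: (1-0.51)·(3.21,0.3) + 0.51·(4.25,1.46) = (3.7404,0.8916)
  v2: (1-0.51)·(3.61,2.93) + 0.51·(2.94,2.98) = (3.2683,2.9555)
  v3: (1-0.51)·(-0.29,4.66) + 0.51·(0.36,5.81) = (0.0415,5.2465)
  v4: (1-0.51)·(-2.45,2.58) + 0.51·(-2.8,4.77) = (-2.6285,3.6969)
  v5: (1-0.51)·(-4.12,-2.13) + 0.51·(-3.65,-1.11) = (-3.8803,-1.6098)
  v6: (1-0.51)·(-0.21,-4.62) + 0.51·(0.4,-4.46) = (0.1011,-4.5384)
  v7: (1-0.51)·(1.85,-3.85) + 0.51·(2.15,-1.98) = (2.0030,-2.8963)
Perimeter = Σ |v_{i+1} − v_i|:
  edge 1→2: √(-0.4721² + 2.0639²) = 2.1172 (running 2.1172)
  edge 2→3: √(-3.2268² + 2.2910²) = 3.9574 (running 6.0746)
  edge 3→4: √(-2.6700² + -1.5496²) = 3.0871 (running 9.1617)
  edge 4→5: √(-1.2518² + -5.3067²) = 5.4523 (running 14.6140)
  edge 5→6: √(3.9814² + -2.9286²) = 4.9425 (running 19.5565)
  edge 6→7: √(1.9019² + 1.6421²) = 2.5127 (running 22.0692)
  edge 7→1: √(1.7374² + 3.7879²) = 4.1673 (running 26.2366)
Perimeter = 26.2366

Perimeter at t=0.51: 26.2366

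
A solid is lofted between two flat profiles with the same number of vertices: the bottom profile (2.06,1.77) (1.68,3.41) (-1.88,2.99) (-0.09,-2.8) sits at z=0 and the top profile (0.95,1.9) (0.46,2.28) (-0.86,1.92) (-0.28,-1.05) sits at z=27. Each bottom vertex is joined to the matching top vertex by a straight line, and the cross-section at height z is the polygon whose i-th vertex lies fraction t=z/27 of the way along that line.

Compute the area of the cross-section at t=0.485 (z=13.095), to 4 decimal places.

Area at t=0.485: 7.4011

Cross-section at t=0.485: each vertex is (1-t)·p0[i] + t·p1[i].
  v1: (1-0.485)·(2.06,1.77) + 0.485·(0.95,1.9) = (1.5216,1.8331)
  v2: (1-0.485)·(1.68,3.41) + 0.485·(0.46,2.28) = (1.0883,2.8620)
  v3: (1-0.485)·(-1.88,2.99) + 0.485·(-0.86,1.92) = (-1.3853,2.4710)
  v4: (1-0.485)·(-0.09,-2.8) + 0.485·(-0.28,-1.05) = (-0.1822,-1.9512)
Shoelace sum Σ(x_i·y_{i+1} − x_{i+1}·y_i):
  i=1: 1.5216·2.8620 − 1.0883·1.8331 = +2.3600 (running +2.3600)
  i=2: 1.0883·2.4710 − -1.3853·2.8620 = +6.6539 (running +9.0139)
  i=3: -1.3853·-1.9512 − -0.1822·2.4710 = +3.1532 (running +12.1670)
  i=4: -0.1822·1.8331 − 1.5216·-1.9512 = +2.6352 (running +14.8023)
Area = |Σ|/2 = |14.8023|/2 = 7.4011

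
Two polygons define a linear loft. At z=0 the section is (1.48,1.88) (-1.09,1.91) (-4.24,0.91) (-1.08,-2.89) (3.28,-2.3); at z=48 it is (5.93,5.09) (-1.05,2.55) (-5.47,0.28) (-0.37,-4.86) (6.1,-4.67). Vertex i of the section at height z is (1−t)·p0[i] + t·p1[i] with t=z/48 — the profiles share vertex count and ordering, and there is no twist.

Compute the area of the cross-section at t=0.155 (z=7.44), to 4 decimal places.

Cross-section at t=0.155: each vertex is (1-t)·p0[i] + t·p1[i].
  v1: (1-0.155)·(1.48,1.88) + 0.155·(5.93,5.09) = (2.1697,2.3775)
  v2: (1-0.155)·(-1.09,1.91) + 0.155·(-1.05,2.55) = (-1.0838,2.0092)
  v3: (1-0.155)·(-4.24,0.91) + 0.155·(-5.47,0.28) = (-4.4306,0.8124)
  v4: (1-0.155)·(-1.08,-2.89) + 0.155·(-0.37,-4.86) = (-0.9700,-3.1954)
  v5: (1-0.155)·(3.28,-2.3) + 0.155·(6.1,-4.67) = (3.7171,-2.6673)
Shoelace sum Σ(x_i·y_{i+1} − x_{i+1}·y_i):
  i=1: 2.1697·2.0092 − -1.0838·2.3775 = +6.9363 (running +6.9363)
  i=2: -1.0838·0.8124 − -4.4306·2.0092 = +8.0216 (running +14.9579)
  i=3: -4.4306·-3.1954 − -0.9700·0.8124 = +14.9454 (running +29.9033)
  i=4: -0.9700·-2.6673 − 3.7171·-3.1954 = +14.4646 (running +44.3679)
  i=5: 3.7171·2.3775 − 2.1697·-2.6673 = +14.6251 (running +58.9930)
Area = |Σ|/2 = |58.9930|/2 = 29.4965

Area at t=0.155: 29.4965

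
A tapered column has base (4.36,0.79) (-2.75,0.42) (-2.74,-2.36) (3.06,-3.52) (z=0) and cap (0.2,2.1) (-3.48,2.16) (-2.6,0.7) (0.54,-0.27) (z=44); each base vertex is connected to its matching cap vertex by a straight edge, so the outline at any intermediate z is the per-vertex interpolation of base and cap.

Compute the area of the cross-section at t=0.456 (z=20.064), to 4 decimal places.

Cross-section at t=0.456: each vertex is (1-t)·p0[i] + t·p1[i].
  v1: (1-0.456)·(4.36,0.79) + 0.456·(0.2,2.1) = (2.4630,1.3874)
  v2: (1-0.456)·(-2.75,0.42) + 0.456·(-3.48,2.16) = (-3.0829,1.2134)
  v3: (1-0.456)·(-2.74,-2.36) + 0.456·(-2.6,0.7) = (-2.6762,-0.9646)
  v4: (1-0.456)·(3.06,-3.52) + 0.456·(0.54,-0.27) = (1.9109,-2.0380)
Shoelace sum Σ(x_i·y_{i+1} − x_{i+1}·y_i):
  i=1: 2.4630·1.2134 − -3.0829·1.3874 = +7.2658 (running +7.2658)
  i=2: -3.0829·-0.9646 − -2.6762·1.2134 = +6.2212 (running +13.4870)
  i=3: -2.6762·-2.0380 − 1.9109·-0.9646 = +7.2973 (running +20.7844)
  i=4: 1.9109·1.3874 − 2.4630·-2.0380 = +7.6708 (running +28.4551)
Area = |Σ|/2 = |28.4551|/2 = 14.2276

Area at t=0.456: 14.2276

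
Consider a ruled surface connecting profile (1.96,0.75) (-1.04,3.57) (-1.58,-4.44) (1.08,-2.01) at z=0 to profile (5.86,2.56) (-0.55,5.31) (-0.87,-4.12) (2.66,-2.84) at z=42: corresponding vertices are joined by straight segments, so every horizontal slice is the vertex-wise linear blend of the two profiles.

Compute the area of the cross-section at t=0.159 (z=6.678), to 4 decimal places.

Area at t=0.159: 18.3414

Cross-section at t=0.159: each vertex is (1-t)·p0[i] + t·p1[i].
  v1: (1-0.159)·(1.96,0.75) + 0.159·(5.86,2.56) = (2.5801,1.0378)
  v2: (1-0.159)·(-1.04,3.57) + 0.159·(-0.55,5.31) = (-0.9621,3.8467)
  v3: (1-0.159)·(-1.58,-4.44) + 0.159·(-0.87,-4.12) = (-1.4671,-4.3891)
  v4: (1-0.159)·(1.08,-2.01) + 0.159·(2.66,-2.84) = (1.3312,-2.1420)
Shoelace sum Σ(x_i·y_{i+1} − x_{i+1}·y_i):
  i=1: 2.5801·3.8467 − -0.9621·1.0378 = +10.9232 (running +10.9232)
  i=2: -0.9621·-4.3891 − -1.4671·3.8467 = +9.8662 (running +20.7894)
  i=3: -1.4671·-2.1420 − 1.3312·-4.3891 = +8.9854 (running +29.7748)
  i=4: 1.3312·1.0378 − 2.5801·-2.1420 = +6.9080 (running +36.6828)
Area = |Σ|/2 = |36.6828|/2 = 18.3414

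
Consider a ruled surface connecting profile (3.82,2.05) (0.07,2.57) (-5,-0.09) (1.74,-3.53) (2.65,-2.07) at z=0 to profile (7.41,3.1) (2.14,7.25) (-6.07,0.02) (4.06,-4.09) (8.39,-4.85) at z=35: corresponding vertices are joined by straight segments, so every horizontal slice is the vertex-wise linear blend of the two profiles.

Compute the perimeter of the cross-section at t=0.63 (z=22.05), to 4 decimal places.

Cross-section at t=0.63: each vertex is (1-t)·p0[i] + t·p1[i].
  v1: (1-0.63)·(3.82,2.05) + 0.63·(7.41,3.1) = (6.0817,2.7115)
  v2: (1-0.63)·(0.07,2.57) + 0.63·(2.14,7.25) = (1.3741,5.5184)
  v3: (1-0.63)·(-5,-0.09) + 0.63·(-6.07,0.02) = (-5.6741,-0.0207)
  v4: (1-0.63)·(1.74,-3.53) + 0.63·(4.06,-4.09) = (3.2016,-3.8828)
  v5: (1-0.63)·(2.65,-2.07) + 0.63·(8.39,-4.85) = (6.2662,-3.8214)
Perimeter = Σ |v_{i+1} − v_i|:
  edge 1→2: √(-4.7076² + 2.8069²) = 5.4809 (running 5.4809)
  edge 2→3: √(-7.0482² + -5.5391²) = 8.9643 (running 14.4452)
  edge 3→4: √(8.8757² + -3.8621²) = 9.6796 (running 24.1248)
  edge 4→5: √(3.0646² + 0.0614²) = 3.0652 (running 27.1900)
  edge 5→1: √(-0.1845² + 6.5329²) = 6.5355 (running 33.7255)
Perimeter = 33.7255

Perimeter at t=0.63: 33.7255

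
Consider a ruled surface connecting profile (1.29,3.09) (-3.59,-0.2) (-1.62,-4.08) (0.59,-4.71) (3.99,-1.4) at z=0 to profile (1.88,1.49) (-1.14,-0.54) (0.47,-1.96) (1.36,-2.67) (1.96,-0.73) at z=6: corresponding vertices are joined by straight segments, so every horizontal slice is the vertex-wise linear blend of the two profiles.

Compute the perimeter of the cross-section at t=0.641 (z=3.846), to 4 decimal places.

Perimeter at t=0.641: 14.9718

Cross-section at t=0.641: each vertex is (1-t)·p0[i] + t·p1[i].
  v1: (1-0.641)·(1.29,3.09) + 0.641·(1.88,1.49) = (1.6682,2.0644)
  v2: (1-0.641)·(-3.59,-0.2) + 0.641·(-1.14,-0.54) = (-2.0195,-0.4179)
  v3: (1-0.641)·(-1.62,-4.08) + 0.641·(0.47,-1.96) = (-0.2803,-2.7211)
  v4: (1-0.641)·(0.59,-4.71) + 0.641·(1.36,-2.67) = (1.0836,-3.4024)
  v5: (1-0.641)·(3.99,-1.4) + 0.641·(1.96,-0.73) = (2.6888,-0.9705)
Perimeter = Σ |v_{i+1} − v_i|:
  edge 1→2: √(-3.6877² + -2.4823²) = 4.4454 (running 4.4454)
  edge 2→3: √(1.7392² + -2.3031²) = 2.8861 (running 7.3315)
  edge 3→4: √(1.3639² + -0.6813²) = 1.5246 (running 8.8560)
  edge 4→5: √(1.6052² + 2.4318²) = 2.9138 (running 11.7699)
  edge 5→1: √(-1.0206² + 3.0349²) = 3.2019 (running 14.9718)
Perimeter = 14.9718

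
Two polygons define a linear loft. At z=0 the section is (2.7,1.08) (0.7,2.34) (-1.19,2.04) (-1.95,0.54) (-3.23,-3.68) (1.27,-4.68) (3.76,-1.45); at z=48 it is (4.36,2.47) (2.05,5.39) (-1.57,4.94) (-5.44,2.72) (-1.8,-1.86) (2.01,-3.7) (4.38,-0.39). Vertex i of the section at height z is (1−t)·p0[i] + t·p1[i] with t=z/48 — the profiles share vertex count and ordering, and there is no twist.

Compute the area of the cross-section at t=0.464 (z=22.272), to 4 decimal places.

Cross-section at t=0.464: each vertex is (1-t)·p0[i] + t·p1[i].
  v1: (1-0.464)·(2.7,1.08) + 0.464·(4.36,2.47) = (3.4702,1.7250)
  v2: (1-0.464)·(0.7,2.34) + 0.464·(2.05,5.39) = (1.3264,3.7552)
  v3: (1-0.464)·(-1.19,2.04) + 0.464·(-1.57,4.94) = (-1.3663,3.3856)
  v4: (1-0.464)·(-1.95,0.54) + 0.464·(-5.44,2.72) = (-3.5694,1.5515)
  v5: (1-0.464)·(-3.23,-3.68) + 0.464·(-1.8,-1.86) = (-2.5665,-2.8355)
  v6: (1-0.464)·(1.27,-4.68) + 0.464·(2.01,-3.7) = (1.6134,-4.2253)
  v7: (1-0.464)·(3.76,-1.45) + 0.464·(4.38,-0.39) = (4.0477,-0.9582)
Shoelace sum Σ(x_i·y_{i+1} − x_{i+1}·y_i):
  i=1: 3.4702·3.7552 − 1.3264·1.7250 = +10.7435 (running +10.7435)
  i=2: 1.3264·3.3856 − -1.3663·3.7552 = +9.6215 (running +20.3649)
  i=3: -1.3663·1.5515 − -3.5694·3.3856 = +9.9646 (running +30.3295)
  i=4: -3.5694·-2.8355 − -2.5665·1.5515 = +14.1029 (running +44.4324)
  i=5: -2.5665·-4.2253 − 1.6134·-2.8355 = +15.4188 (running +59.8512)
  i=6: 1.6134·-0.9582 − 4.0477·-4.2253 = +15.5567 (running +75.4079)
  i=7: 4.0477·1.7250 − 3.4702·-0.9582 = +10.3071 (running +85.7151)
Area = |Σ|/2 = |85.7151|/2 = 42.8575

Area at t=0.464: 42.8575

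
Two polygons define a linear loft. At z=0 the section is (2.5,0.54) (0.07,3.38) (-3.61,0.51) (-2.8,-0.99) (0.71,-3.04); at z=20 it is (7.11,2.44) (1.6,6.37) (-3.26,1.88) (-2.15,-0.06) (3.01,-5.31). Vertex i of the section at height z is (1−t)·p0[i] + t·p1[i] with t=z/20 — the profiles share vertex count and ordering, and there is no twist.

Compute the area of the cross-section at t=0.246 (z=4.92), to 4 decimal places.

Cross-section at t=0.246: each vertex is (1-t)·p0[i] + t·p1[i].
  v1: (1-0.246)·(2.5,0.54) + 0.246·(7.11,2.44) = (3.6341,1.0074)
  v2: (1-0.246)·(0.07,3.38) + 0.246·(1.6,6.37) = (0.4464,4.1155)
  v3: (1-0.246)·(-3.61,0.51) + 0.246·(-3.26,1.88) = (-3.5239,0.8470)
  v4: (1-0.246)·(-2.8,-0.99) + 0.246·(-2.15,-0.06) = (-2.6401,-0.7612)
  v5: (1-0.246)·(0.71,-3.04) + 0.246·(3.01,-5.31) = (1.2758,-3.5984)
Shoelace sum Σ(x_i·y_{i+1} − x_{i+1}·y_i):
  i=1: 3.6341·4.1155 − 0.4464·1.0074 = +14.5064 (running +14.5064)
  i=2: 0.4464·0.8470 − -3.5239·4.1155 = +14.8808 (running +29.3873)
  i=3: -3.5239·-0.7612 − -2.6401·0.8470 = +4.9187 (running +34.3060)
  i=4: -2.6401·-3.5984 − 1.2758·-0.7612 = +10.4714 (running +44.7773)
  i=5: 1.2758·1.0074 − 3.6341·-3.5984 = +14.3621 (running +59.1394)
Area = |Σ|/2 = |59.1394|/2 = 29.5697

Area at t=0.246: 29.5697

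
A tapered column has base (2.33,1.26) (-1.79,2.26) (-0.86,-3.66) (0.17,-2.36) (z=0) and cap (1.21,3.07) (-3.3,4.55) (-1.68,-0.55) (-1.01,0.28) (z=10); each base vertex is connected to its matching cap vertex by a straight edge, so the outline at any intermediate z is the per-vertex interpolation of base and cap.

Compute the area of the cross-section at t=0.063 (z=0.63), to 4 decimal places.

Cross-section at t=0.063: each vertex is (1-t)·p0[i] + t·p1[i].
  v1: (1-0.063)·(2.33,1.26) + 0.063·(1.21,3.07) = (2.2594,1.3740)
  v2: (1-0.063)·(-1.79,2.26) + 0.063·(-3.3,4.55) = (-1.8851,2.4043)
  v3: (1-0.063)·(-0.86,-3.66) + 0.063·(-1.68,-0.55) = (-0.9117,-3.4641)
  v4: (1-0.063)·(0.17,-2.36) + 0.063·(-1.01,0.28) = (0.0957,-2.1937)
Shoelace sum Σ(x_i·y_{i+1} − x_{i+1}·y_i):
  i=1: 2.2594·2.4043 − -1.8851·1.3740 = +8.0225 (running +8.0225)
  i=2: -1.8851·-3.4641 − -0.9117·2.4043 = +8.7221 (running +16.7446)
  i=3: -0.9117·-2.1937 − 0.0957·-3.4641 = +2.3313 (running +19.0759)
  i=4: 0.0957·1.3740 − 2.2594·-2.1937 = +5.0879 (running +24.1638)
Area = |Σ|/2 = |24.1638|/2 = 12.0819

Area at t=0.063: 12.0819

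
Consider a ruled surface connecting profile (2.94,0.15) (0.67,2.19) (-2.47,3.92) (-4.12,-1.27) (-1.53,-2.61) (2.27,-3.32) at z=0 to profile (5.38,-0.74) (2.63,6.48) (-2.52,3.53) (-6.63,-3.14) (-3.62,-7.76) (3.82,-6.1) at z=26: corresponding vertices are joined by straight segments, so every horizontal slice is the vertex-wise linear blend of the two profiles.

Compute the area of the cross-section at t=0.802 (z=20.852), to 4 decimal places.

Area at t=0.802: 89.6287

Cross-section at t=0.802: each vertex is (1-t)·p0[i] + t·p1[i].
  v1: (1-0.802)·(2.94,0.15) + 0.802·(5.38,-0.74) = (4.8969,-0.5638)
  v2: (1-0.802)·(0.67,2.19) + 0.802·(2.63,6.48) = (2.2419,5.6306)
  v3: (1-0.802)·(-2.47,3.92) + 0.802·(-2.52,3.53) = (-2.5101,3.6072)
  v4: (1-0.802)·(-4.12,-1.27) + 0.802·(-6.63,-3.14) = (-6.1330,-2.7697)
  v5: (1-0.802)·(-1.53,-2.61) + 0.802·(-3.62,-7.76) = (-3.2062,-6.7403)
  v6: (1-0.802)·(2.27,-3.32) + 0.802·(3.82,-6.1) = (3.5131,-5.5496)
Shoelace sum Σ(x_i·y_{i+1} − x_{i+1}·y_i):
  i=1: 4.8969·5.6306 − 2.2419·-0.5638 = +28.8362 (running +28.8362)
  i=2: 2.2419·3.6072 − -2.5101·5.6306 = +22.2204 (running +51.0566)
  i=3: -2.5101·-2.7697 − -6.1330·3.6072 = +29.0755 (running +80.1321)
  i=4: -6.1330·-6.7403 − -3.2062·-2.7697 = +32.4581 (running +112.5902)
  i=5: -3.2062·-5.5496 − 3.5131·-6.7403 = +41.4722 (running +154.0625)
  i=6: 3.5131·-0.5638 − 4.8969·-5.5496 = +25.1949 (running +179.2574)
Area = |Σ|/2 = |179.2574|/2 = 89.6287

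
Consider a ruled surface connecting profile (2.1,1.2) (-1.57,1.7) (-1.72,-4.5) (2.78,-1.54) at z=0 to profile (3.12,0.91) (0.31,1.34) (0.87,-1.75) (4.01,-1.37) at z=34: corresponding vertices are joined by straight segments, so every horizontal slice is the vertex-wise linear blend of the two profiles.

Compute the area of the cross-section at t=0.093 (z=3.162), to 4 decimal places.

Cross-section at t=0.093: each vertex is (1-t)·p0[i] + t·p1[i].
  v1: (1-0.093)·(2.1,1.2) + 0.093·(3.12,0.91) = (2.1949,1.1730)
  v2: (1-0.093)·(-1.57,1.7) + 0.093·(0.31,1.34) = (-1.3952,1.6665)
  v3: (1-0.093)·(-1.72,-4.5) + 0.093·(0.87,-1.75) = (-1.4791,-4.2443)
  v4: (1-0.093)·(2.78,-1.54) + 0.093·(4.01,-1.37) = (2.8944,-1.5242)
Shoelace sum Σ(x_i·y_{i+1} − x_{i+1}·y_i):
  i=1: 2.1949·1.6665 − -1.3952·1.1730 = +5.2943 (running +5.2943)
  i=2: -1.3952·-4.2443 − -1.4791·1.6665 = +8.3864 (running +13.6808)
  i=3: -1.4791·-1.5242 − 2.8944·-4.2443 = +14.5390 (running +28.2197)
  i=4: 2.8944·1.1730 − 2.1949·-1.5242 = +6.7406 (running +34.9603)
Area = |Σ|/2 = |34.9603|/2 = 17.4802

Area at t=0.093: 17.4802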